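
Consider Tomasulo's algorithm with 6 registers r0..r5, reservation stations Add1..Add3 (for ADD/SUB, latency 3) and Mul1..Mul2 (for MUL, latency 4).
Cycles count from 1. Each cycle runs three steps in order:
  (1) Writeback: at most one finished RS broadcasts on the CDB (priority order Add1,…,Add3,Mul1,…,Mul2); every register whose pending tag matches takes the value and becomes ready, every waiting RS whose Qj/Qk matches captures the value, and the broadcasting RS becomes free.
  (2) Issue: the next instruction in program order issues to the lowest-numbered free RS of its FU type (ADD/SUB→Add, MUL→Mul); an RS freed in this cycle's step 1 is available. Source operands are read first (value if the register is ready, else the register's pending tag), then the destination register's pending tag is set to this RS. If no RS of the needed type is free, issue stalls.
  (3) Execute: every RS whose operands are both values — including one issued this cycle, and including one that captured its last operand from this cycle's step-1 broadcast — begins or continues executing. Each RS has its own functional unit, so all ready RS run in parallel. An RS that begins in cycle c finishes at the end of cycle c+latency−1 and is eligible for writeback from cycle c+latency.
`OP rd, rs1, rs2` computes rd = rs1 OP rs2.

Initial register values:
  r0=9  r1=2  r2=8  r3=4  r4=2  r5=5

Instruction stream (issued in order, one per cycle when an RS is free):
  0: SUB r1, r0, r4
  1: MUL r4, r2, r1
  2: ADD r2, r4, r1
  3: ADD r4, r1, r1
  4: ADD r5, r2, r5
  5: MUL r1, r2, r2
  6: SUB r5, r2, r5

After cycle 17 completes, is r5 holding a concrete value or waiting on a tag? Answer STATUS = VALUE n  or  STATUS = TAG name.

cycle 1: issue SUB r1<-Add1 // r0:9,r1:Add1,r2:8,r3:4,r4:2,r5:5
cycle 2: issue MUL r4<-Mul1 // r0:9,r1:Add1,r2:8,r3:4,r4:Mul1,r5:5
cycle 3: issue ADD r2<-Add2 // r0:9,r1:Add1,r2:Add2,r3:4,r4:Mul1,r5:5
cycle 4: CDB Add1=7; issue ADD r4<-Add1 // r0:9,r1:7,r2:Add2,r3:4,r4:Add1,r5:5
cycle 5: issue ADD r5<-Add3 // r0:9,r1:7,r2:Add2,r3:4,r4:Add1,r5:Add3
cycle 6: issue MUL r1<-Mul2 // r0:9,r1:Mul2,r2:Add2,r3:4,r4:Add1,r5:Add3
cycle 7: CDB Add1=14; issue SUB r5<-Add1 // r0:9,r1:Mul2,r2:Add2,r3:4,r4:14,r5:Add1
cycle 8: CDB Mul1=56 // r0:9,r1:Mul2,r2:Add2,r3:4,r4:14,r5:Add1
cycle 9: - // r0:9,r1:Mul2,r2:Add2,r3:4,r4:14,r5:Add1
cycle 10: - // r0:9,r1:Mul2,r2:Add2,r3:4,r4:14,r5:Add1
cycle 11: CDB Add2=63 // r0:9,r1:Mul2,r2:63,r3:4,r4:14,r5:Add1
cycle 12: - // r0:9,r1:Mul2,r2:63,r3:4,r4:14,r5:Add1
cycle 13: - // r0:9,r1:Mul2,r2:63,r3:4,r4:14,r5:Add1
cycle 14: CDB Add3=68 // r0:9,r1:Mul2,r2:63,r3:4,r4:14,r5:Add1
cycle 15: CDB Mul2=3969 // r0:9,r1:3969,r2:63,r3:4,r4:14,r5:Add1
cycle 16: - // r0:9,r1:3969,r2:63,r3:4,r4:14,r5:Add1
cycle 17: CDB Add1=-5 // r0:9,r1:3969,r2:63,r3:4,r4:14,r5:-5

STATUS = VALUE -5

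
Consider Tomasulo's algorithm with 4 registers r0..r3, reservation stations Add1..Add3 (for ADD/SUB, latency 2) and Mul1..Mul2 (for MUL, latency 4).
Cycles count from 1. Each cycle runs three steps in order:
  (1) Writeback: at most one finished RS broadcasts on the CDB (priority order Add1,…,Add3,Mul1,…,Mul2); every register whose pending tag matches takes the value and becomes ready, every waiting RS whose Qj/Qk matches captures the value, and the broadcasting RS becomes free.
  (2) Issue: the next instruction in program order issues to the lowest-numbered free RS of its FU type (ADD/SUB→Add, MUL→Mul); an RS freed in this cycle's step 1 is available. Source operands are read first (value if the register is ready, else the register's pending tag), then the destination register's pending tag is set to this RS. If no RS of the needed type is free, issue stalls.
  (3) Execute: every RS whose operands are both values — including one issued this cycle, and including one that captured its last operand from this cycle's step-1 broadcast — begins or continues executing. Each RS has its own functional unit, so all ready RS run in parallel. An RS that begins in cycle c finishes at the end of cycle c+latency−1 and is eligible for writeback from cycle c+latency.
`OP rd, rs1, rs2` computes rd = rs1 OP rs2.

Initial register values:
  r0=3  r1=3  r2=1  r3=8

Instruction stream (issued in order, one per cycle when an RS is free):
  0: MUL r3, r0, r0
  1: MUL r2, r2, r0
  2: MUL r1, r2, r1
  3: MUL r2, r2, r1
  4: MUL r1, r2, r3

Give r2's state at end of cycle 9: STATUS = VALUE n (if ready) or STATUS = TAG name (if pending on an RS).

STATUS = TAG Mul2

c1: issue MUL r3<-Mul1 | r0:3,r1:3,r2:1,r3:Mul1
c2: issue MUL r2<-Mul2 | r0:3,r1:3,r2:Mul2,r3:Mul1
c3: stall | r0:3,r1:3,r2:Mul2,r3:Mul1
c4: stall | r0:3,r1:3,r2:Mul2,r3:Mul1
c5: CDB Mul1=9; issue MUL r1<-Mul1 | r0:3,r1:Mul1,r2:Mul2,r3:9
c6: CDB Mul2=3; issue MUL r2<-Mul2 | r0:3,r1:Mul1,r2:Mul2,r3:9
c7: stall | r0:3,r1:Mul1,r2:Mul2,r3:9
c8: stall | r0:3,r1:Mul1,r2:Mul2,r3:9
c9: stall | r0:3,r1:Mul1,r2:Mul2,r3:9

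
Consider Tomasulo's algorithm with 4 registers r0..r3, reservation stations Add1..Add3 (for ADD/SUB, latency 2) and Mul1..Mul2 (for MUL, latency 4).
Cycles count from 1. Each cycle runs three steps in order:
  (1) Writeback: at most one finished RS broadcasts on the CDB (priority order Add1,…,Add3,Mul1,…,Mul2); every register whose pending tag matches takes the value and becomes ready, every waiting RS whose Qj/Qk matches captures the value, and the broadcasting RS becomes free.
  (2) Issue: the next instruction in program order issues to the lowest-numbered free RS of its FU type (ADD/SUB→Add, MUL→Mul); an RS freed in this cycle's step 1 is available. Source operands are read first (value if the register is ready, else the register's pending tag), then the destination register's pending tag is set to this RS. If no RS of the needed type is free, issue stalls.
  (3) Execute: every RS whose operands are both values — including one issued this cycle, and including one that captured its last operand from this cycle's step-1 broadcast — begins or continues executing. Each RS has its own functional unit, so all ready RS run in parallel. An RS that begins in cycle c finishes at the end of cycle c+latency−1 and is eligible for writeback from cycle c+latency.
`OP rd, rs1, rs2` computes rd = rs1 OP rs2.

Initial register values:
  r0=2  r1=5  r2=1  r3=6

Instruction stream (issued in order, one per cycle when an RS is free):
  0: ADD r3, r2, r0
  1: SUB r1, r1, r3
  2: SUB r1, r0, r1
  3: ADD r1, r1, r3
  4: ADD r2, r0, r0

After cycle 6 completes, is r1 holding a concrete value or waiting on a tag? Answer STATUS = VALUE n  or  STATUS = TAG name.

STATUS = TAG Add3

c1: issue ADD r3<-Add1 | r0:2,r1:5,r2:1,r3:Add1
c2: issue SUB r1<-Add2 | r0:2,r1:Add2,r2:1,r3:Add1
c3: CDB Add1=3; issue SUB r1<-Add1 | r0:2,r1:Add1,r2:1,r3:3
c4: issue ADD r1<-Add3 | r0:2,r1:Add3,r2:1,r3:3
c5: CDB Add2=2; issue ADD r2<-Add2 | r0:2,r1:Add3,r2:Add2,r3:3
c6: - | r0:2,r1:Add3,r2:Add2,r3:3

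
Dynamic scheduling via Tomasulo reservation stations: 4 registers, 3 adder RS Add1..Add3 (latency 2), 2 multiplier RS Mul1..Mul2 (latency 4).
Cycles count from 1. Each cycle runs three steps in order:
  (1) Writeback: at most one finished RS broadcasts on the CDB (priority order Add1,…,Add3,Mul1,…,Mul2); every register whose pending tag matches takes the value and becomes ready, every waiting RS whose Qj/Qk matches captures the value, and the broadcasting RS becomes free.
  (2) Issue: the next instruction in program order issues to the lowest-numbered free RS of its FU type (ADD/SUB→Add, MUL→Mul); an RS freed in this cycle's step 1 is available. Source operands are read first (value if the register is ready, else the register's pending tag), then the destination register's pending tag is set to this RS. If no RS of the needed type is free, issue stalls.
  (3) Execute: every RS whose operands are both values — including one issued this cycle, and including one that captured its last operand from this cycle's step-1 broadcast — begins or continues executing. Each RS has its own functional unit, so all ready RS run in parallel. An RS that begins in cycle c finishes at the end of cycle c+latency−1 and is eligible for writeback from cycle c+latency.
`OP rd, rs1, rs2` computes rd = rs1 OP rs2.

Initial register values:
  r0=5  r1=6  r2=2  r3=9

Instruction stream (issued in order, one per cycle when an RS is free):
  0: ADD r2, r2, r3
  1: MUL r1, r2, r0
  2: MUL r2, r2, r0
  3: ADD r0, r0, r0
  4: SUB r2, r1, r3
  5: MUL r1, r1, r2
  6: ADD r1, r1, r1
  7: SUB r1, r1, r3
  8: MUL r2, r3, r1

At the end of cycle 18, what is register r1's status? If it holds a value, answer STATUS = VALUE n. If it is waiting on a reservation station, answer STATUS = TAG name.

c1: issue ADD r2<-Add1 | r0:5,r1:6,r2:Add1,r3:9
c2: issue MUL r1<-Mul1 | r0:5,r1:Mul1,r2:Add1,r3:9
c3: CDB Add1=11; issue MUL r2<-Mul2 | r0:5,r1:Mul1,r2:Mul2,r3:9
c4: issue ADD r0<-Add1 | r0:Add1,r1:Mul1,r2:Mul2,r3:9
c5: issue SUB r2<-Add2 | r0:Add1,r1:Mul1,r2:Add2,r3:9
c6: CDB Add1=10; stall | r0:10,r1:Mul1,r2:Add2,r3:9
c7: CDB Mul1=55; issue MUL r1<-Mul1 | r0:10,r1:Mul1,r2:Add2,r3:9
c8: CDB Mul2=55; issue ADD r1<-Add1 | r0:10,r1:Add1,r2:Add2,r3:9
c9: CDB Add2=46; issue SUB r1<-Add2 | r0:10,r1:Add2,r2:46,r3:9
c10: issue MUL r2<-Mul2 | r0:10,r1:Add2,r2:Mul2,r3:9
c11: - | r0:10,r1:Add2,r2:Mul2,r3:9
c12: - | r0:10,r1:Add2,r2:Mul2,r3:9
c13: CDB Mul1=2530 | r0:10,r1:Add2,r2:Mul2,r3:9
c14: - | r0:10,r1:Add2,r2:Mul2,r3:9
c15: CDB Add1=5060 | r0:10,r1:Add2,r2:Mul2,r3:9
c16: - | r0:10,r1:Add2,r2:Mul2,r3:9
c17: CDB Add2=5051 | r0:10,r1:5051,r2:Mul2,r3:9
c18: - | r0:10,r1:5051,r2:Mul2,r3:9

STATUS = VALUE 5051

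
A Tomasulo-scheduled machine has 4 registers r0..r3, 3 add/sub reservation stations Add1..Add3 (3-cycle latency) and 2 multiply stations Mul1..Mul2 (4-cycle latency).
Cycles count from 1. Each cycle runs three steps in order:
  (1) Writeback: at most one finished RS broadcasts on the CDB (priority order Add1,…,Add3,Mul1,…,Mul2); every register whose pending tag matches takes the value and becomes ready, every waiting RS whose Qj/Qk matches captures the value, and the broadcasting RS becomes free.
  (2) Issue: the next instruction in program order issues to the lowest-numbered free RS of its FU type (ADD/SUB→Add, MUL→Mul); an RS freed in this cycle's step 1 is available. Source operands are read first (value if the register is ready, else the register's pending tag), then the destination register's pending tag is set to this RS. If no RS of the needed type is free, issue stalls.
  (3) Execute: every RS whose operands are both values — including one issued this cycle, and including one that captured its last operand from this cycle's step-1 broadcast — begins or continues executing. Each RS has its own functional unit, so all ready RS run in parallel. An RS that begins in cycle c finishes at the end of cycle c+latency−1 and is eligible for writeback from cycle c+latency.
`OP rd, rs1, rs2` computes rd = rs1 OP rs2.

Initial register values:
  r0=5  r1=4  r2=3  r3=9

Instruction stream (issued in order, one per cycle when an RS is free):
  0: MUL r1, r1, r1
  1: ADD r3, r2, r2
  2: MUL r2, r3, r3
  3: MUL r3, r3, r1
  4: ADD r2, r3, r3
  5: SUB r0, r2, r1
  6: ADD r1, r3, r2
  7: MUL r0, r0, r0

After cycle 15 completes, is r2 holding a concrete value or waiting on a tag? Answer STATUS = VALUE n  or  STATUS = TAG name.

STATUS = VALUE 192

c1: issue MUL r1<-Mul1 | r0:5,r1:Mul1,r2:3,r3:9
c2: issue ADD r3<-Add1 | r0:5,r1:Mul1,r2:3,r3:Add1
c3: issue MUL r2<-Mul2 | r0:5,r1:Mul1,r2:Mul2,r3:Add1
c4: stall | r0:5,r1:Mul1,r2:Mul2,r3:Add1
c5: CDB Add1=6; stall | r0:5,r1:Mul1,r2:Mul2,r3:6
c6: CDB Mul1=16; issue MUL r3<-Mul1 | r0:5,r1:16,r2:Mul2,r3:Mul1
c7: issue ADD r2<-Add1 | r0:5,r1:16,r2:Add1,r3:Mul1
c8: issue SUB r0<-Add2 | r0:Add2,r1:16,r2:Add1,r3:Mul1
c9: CDB Mul2=36; issue ADD r1<-Add3 | r0:Add2,r1:Add3,r2:Add1,r3:Mul1
c10: CDB Mul1=96; issue MUL r0<-Mul1 | r0:Mul1,r1:Add3,r2:Add1,r3:96
c11: - | r0:Mul1,r1:Add3,r2:Add1,r3:96
c12: - | r0:Mul1,r1:Add3,r2:Add1,r3:96
c13: CDB Add1=192 | r0:Mul1,r1:Add3,r2:192,r3:96
c14: - | r0:Mul1,r1:Add3,r2:192,r3:96
c15: - | r0:Mul1,r1:Add3,r2:192,r3:96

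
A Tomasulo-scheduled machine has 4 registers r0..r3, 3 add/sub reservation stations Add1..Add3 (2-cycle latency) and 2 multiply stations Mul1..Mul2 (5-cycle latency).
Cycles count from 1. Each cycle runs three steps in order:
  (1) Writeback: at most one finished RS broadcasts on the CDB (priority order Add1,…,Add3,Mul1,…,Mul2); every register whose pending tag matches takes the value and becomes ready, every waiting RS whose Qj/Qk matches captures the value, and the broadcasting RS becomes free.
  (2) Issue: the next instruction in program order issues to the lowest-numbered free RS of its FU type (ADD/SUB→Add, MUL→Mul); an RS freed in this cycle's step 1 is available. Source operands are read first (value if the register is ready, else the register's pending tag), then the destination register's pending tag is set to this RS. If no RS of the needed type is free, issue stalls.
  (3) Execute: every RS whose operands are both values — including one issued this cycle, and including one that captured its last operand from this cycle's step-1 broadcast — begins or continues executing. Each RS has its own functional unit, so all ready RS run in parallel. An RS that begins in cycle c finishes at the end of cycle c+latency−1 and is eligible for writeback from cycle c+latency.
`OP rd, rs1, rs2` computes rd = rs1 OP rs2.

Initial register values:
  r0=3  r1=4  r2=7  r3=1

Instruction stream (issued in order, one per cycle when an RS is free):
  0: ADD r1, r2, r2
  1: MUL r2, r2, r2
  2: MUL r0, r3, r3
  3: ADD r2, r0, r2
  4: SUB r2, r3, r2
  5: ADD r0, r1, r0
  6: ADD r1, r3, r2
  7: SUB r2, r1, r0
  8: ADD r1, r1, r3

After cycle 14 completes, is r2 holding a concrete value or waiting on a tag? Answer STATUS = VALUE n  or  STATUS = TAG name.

STATUS = TAG Add3

cycle 1: issue ADD r1<-Add1 // r0:3,r1:Add1,r2:7,r3:1
cycle 2: issue MUL r2<-Mul1 // r0:3,r1:Add1,r2:Mul1,r3:1
cycle 3: CDB Add1=14; issue MUL r0<-Mul2 // r0:Mul2,r1:14,r2:Mul1,r3:1
cycle 4: issue ADD r2<-Add1 // r0:Mul2,r1:14,r2:Add1,r3:1
cycle 5: issue SUB r2<-Add2 // r0:Mul2,r1:14,r2:Add2,r3:1
cycle 6: issue ADD r0<-Add3 // r0:Add3,r1:14,r2:Add2,r3:1
cycle 7: CDB Mul1=49; stall // r0:Add3,r1:14,r2:Add2,r3:1
cycle 8: CDB Mul2=1; stall // r0:Add3,r1:14,r2:Add2,r3:1
cycle 9: stall // r0:Add3,r1:14,r2:Add2,r3:1
cycle 10: CDB Add1=50; issue ADD r1<-Add1 // r0:Add3,r1:Add1,r2:Add2,r3:1
cycle 11: CDB Add3=15; issue SUB r2<-Add3 // r0:15,r1:Add1,r2:Add3,r3:1
cycle 12: CDB Add2=-49; issue ADD r1<-Add2 // r0:15,r1:Add2,r2:Add3,r3:1
cycle 13: - // r0:15,r1:Add2,r2:Add3,r3:1
cycle 14: CDB Add1=-48 // r0:15,r1:Add2,r2:Add3,r3:1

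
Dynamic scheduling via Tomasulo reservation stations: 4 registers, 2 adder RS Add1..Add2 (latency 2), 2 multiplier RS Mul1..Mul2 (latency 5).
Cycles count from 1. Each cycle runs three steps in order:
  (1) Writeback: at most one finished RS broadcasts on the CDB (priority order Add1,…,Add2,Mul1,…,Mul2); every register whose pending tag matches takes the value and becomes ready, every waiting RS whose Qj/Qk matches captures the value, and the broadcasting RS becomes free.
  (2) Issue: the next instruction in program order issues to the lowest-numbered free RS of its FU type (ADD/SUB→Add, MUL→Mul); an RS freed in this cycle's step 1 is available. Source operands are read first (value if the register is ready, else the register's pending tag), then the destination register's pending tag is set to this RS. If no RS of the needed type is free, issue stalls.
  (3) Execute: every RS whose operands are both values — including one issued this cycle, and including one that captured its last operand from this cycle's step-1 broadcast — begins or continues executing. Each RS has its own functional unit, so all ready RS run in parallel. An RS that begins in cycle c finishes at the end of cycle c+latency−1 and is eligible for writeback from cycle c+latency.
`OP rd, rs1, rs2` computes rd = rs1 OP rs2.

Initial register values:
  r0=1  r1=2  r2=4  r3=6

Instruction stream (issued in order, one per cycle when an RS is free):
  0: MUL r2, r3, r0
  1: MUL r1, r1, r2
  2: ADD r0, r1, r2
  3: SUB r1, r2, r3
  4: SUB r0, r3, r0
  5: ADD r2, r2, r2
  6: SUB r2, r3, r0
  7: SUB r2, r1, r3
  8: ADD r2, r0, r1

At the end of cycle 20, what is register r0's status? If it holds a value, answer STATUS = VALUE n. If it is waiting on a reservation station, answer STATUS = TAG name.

STATUS = VALUE -12

  c1: issue MUL r2<-Mul1  regs: r0:1,r1:2,r2:Mul1,r3:6
  c2: issue MUL r1<-Mul2  regs: r0:1,r1:Mul2,r2:Mul1,r3:6
  c3: issue ADD r0<-Add1  regs: r0:Add1,r1:Mul2,r2:Mul1,r3:6
  c4: issue SUB r1<-Add2  regs: r0:Add1,r1:Add2,r2:Mul1,r3:6
  c5: stall  regs: r0:Add1,r1:Add2,r2:Mul1,r3:6
  c6: CDB Mul1=6; stall  regs: r0:Add1,r1:Add2,r2:6,r3:6
  c7: stall  regs: r0:Add1,r1:Add2,r2:6,r3:6
  c8: CDB Add2=0; issue SUB r0<-Add2  regs: r0:Add2,r1:0,r2:6,r3:6
  c9: stall  regs: r0:Add2,r1:0,r2:6,r3:6
  c10: stall  regs: r0:Add2,r1:0,r2:6,r3:6
  c11: CDB Mul2=12; stall  regs: r0:Add2,r1:0,r2:6,r3:6
  c12: stall  regs: r0:Add2,r1:0,r2:6,r3:6
  c13: CDB Add1=18; issue ADD r2<-Add1  regs: r0:Add2,r1:0,r2:Add1,r3:6
  c14: stall  regs: r0:Add2,r1:0,r2:Add1,r3:6
  c15: CDB Add1=12; issue SUB r2<-Add1  regs: r0:Add2,r1:0,r2:Add1,r3:6
  c16: CDB Add2=-12; issue SUB r2<-Add2  regs: r0:-12,r1:0,r2:Add2,r3:6
  c17: stall  regs: r0:-12,r1:0,r2:Add2,r3:6
  c18: CDB Add1=18; issue ADD r2<-Add1  regs: r0:-12,r1:0,r2:Add1,r3:6
  c19: CDB Add2=-6  regs: r0:-12,r1:0,r2:Add1,r3:6
  c20: CDB Add1=-12  regs: r0:-12,r1:0,r2:-12,r3:6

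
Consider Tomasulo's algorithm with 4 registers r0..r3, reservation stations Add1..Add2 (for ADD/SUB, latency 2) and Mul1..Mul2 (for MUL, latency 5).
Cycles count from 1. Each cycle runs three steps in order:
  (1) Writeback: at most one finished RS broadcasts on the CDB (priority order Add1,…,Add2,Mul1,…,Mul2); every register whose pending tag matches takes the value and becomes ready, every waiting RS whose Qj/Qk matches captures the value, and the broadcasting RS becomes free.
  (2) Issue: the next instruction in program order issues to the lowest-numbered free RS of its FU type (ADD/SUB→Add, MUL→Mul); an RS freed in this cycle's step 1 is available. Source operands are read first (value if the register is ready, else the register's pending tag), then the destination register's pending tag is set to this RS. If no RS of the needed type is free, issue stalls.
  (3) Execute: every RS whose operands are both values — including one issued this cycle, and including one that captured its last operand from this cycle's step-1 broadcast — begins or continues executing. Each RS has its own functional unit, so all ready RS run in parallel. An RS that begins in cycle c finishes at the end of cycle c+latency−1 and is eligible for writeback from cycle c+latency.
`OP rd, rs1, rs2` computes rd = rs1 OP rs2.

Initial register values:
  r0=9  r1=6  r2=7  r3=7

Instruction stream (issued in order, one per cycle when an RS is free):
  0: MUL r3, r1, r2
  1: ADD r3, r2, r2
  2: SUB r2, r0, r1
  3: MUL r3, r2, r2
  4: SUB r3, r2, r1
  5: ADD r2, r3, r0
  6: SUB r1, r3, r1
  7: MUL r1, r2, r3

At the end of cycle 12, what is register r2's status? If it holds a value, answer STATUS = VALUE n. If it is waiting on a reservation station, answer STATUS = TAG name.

STATUS = VALUE 6

c1: issue MUL r3<-Mul1 | r0:9,r1:6,r2:7,r3:Mul1
c2: issue ADD r3<-Add1 | r0:9,r1:6,r2:7,r3:Add1
c3: issue SUB r2<-Add2 | r0:9,r1:6,r2:Add2,r3:Add1
c4: CDB Add1=14; issue MUL r3<-Mul2 | r0:9,r1:6,r2:Add2,r3:Mul2
c5: CDB Add2=3; issue SUB r3<-Add1 | r0:9,r1:6,r2:3,r3:Add1
c6: CDB Mul1=42; issue ADD r2<-Add2 | r0:9,r1:6,r2:Add2,r3:Add1
c7: CDB Add1=-3; issue SUB r1<-Add1 | r0:9,r1:Add1,r2:Add2,r3:-3
c8: issue MUL r1<-Mul1 | r0:9,r1:Mul1,r2:Add2,r3:-3
c9: CDB Add1=-9 | r0:9,r1:Mul1,r2:Add2,r3:-3
c10: CDB Add2=6 | r0:9,r1:Mul1,r2:6,r3:-3
c11: CDB Mul2=9 | r0:9,r1:Mul1,r2:6,r3:-3
c12: - | r0:9,r1:Mul1,r2:6,r3:-3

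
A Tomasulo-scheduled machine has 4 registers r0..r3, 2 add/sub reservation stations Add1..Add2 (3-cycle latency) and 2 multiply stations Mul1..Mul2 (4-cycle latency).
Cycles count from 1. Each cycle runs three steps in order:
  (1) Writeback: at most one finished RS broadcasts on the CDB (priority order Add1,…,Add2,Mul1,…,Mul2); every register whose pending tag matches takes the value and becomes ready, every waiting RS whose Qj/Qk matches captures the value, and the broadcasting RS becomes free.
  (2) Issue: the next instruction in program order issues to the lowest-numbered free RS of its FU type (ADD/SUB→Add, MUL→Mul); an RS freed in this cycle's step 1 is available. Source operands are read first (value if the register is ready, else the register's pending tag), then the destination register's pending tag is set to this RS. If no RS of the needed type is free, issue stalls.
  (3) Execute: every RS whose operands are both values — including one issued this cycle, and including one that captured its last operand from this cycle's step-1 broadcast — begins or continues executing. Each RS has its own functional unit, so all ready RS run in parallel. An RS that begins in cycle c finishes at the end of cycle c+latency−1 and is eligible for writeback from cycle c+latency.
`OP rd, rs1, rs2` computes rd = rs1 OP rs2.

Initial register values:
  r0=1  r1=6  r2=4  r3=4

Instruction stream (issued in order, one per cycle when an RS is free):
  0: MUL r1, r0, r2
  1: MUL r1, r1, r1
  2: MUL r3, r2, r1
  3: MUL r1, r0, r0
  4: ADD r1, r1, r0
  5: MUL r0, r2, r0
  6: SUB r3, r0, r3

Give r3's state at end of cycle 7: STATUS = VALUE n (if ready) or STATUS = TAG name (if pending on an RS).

STATUS = TAG Mul1

c1: issue MUL r1<-Mul1 | r0:1,r1:Mul1,r2:4,r3:4
c2: issue MUL r1<-Mul2 | r0:1,r1:Mul2,r2:4,r3:4
c3: stall | r0:1,r1:Mul2,r2:4,r3:4
c4: stall | r0:1,r1:Mul2,r2:4,r3:4
c5: CDB Mul1=4; issue MUL r3<-Mul1 | r0:1,r1:Mul2,r2:4,r3:Mul1
c6: stall | r0:1,r1:Mul2,r2:4,r3:Mul1
c7: stall | r0:1,r1:Mul2,r2:4,r3:Mul1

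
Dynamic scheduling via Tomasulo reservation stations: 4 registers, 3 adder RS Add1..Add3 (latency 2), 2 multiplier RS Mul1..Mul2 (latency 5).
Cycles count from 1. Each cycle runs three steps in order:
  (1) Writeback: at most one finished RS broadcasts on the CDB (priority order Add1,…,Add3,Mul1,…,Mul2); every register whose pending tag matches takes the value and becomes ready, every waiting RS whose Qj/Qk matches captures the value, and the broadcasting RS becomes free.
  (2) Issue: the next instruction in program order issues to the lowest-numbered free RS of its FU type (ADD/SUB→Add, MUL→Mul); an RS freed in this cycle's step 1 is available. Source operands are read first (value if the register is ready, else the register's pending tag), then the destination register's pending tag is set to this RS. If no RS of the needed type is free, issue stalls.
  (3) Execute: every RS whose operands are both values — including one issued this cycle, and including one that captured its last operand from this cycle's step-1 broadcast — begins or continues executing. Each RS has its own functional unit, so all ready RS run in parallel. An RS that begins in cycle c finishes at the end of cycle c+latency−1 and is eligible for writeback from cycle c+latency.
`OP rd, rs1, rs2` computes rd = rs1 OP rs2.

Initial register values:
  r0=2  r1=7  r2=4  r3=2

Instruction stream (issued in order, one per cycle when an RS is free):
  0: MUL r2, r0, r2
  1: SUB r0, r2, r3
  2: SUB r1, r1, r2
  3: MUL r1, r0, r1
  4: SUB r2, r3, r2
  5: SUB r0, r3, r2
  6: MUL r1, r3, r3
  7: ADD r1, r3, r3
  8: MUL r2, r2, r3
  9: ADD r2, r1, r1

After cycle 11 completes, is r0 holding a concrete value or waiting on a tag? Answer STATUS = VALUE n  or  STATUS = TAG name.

c1: issue MUL r2<-Mul1 | r0:2,r1:7,r2:Mul1,r3:2
c2: issue SUB r0<-Add1 | r0:Add1,r1:7,r2:Mul1,r3:2
c3: issue SUB r1<-Add2 | r0:Add1,r1:Add2,r2:Mul1,r3:2
c4: issue MUL r1<-Mul2 | r0:Add1,r1:Mul2,r2:Mul1,r3:2
c5: issue SUB r2<-Add3 | r0:Add1,r1:Mul2,r2:Add3,r3:2
c6: CDB Mul1=8; stall | r0:Add1,r1:Mul2,r2:Add3,r3:2
c7: stall | r0:Add1,r1:Mul2,r2:Add3,r3:2
c8: CDB Add1=6; issue SUB r0<-Add1 | r0:Add1,r1:Mul2,r2:Add3,r3:2
c9: CDB Add2=-1; issue MUL r1<-Mul1 | r0:Add1,r1:Mul1,r2:Add3,r3:2
c10: CDB Add3=-6; issue ADD r1<-Add2 | r0:Add1,r1:Add2,r2:-6,r3:2
c11: stall | r0:Add1,r1:Add2,r2:-6,r3:2

STATUS = TAG Add1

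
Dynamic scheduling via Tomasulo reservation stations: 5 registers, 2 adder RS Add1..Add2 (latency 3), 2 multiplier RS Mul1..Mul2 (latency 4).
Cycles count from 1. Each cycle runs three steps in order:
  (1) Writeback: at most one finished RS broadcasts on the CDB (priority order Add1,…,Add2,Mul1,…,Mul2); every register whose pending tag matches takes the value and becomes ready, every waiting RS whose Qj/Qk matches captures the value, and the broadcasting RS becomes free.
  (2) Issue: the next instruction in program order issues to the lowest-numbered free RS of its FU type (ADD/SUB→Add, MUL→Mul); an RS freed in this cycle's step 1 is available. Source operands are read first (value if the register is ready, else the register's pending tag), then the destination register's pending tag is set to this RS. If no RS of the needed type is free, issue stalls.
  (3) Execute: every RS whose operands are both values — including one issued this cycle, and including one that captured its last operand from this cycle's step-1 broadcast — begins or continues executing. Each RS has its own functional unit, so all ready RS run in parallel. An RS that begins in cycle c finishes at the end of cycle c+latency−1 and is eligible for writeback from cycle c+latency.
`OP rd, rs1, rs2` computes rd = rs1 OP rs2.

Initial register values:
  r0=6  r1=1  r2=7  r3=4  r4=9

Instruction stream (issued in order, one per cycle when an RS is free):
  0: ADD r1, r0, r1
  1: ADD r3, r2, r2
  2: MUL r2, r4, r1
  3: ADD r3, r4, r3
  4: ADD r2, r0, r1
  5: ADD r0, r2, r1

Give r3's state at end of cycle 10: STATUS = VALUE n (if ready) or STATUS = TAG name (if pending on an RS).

STATUS = VALUE 23

cycle 1: issue ADD r1<-Add1 // r0:6,r1:Add1,r2:7,r3:4,r4:9
cycle 2: issue ADD r3<-Add2 // r0:6,r1:Add1,r2:7,r3:Add2,r4:9
cycle 3: issue MUL r2<-Mul1 // r0:6,r1:Add1,r2:Mul1,r3:Add2,r4:9
cycle 4: CDB Add1=7; issue ADD r3<-Add1 // r0:6,r1:7,r2:Mul1,r3:Add1,r4:9
cycle 5: CDB Add2=14; issue ADD r2<-Add2 // r0:6,r1:7,r2:Add2,r3:Add1,r4:9
cycle 6: stall // r0:6,r1:7,r2:Add2,r3:Add1,r4:9
cycle 7: stall // r0:6,r1:7,r2:Add2,r3:Add1,r4:9
cycle 8: CDB Add1=23; issue ADD r0<-Add1 // r0:Add1,r1:7,r2:Add2,r3:23,r4:9
cycle 9: CDB Add2=13 // r0:Add1,r1:7,r2:13,r3:23,r4:9
cycle 10: CDB Mul1=63 // r0:Add1,r1:7,r2:13,r3:23,r4:9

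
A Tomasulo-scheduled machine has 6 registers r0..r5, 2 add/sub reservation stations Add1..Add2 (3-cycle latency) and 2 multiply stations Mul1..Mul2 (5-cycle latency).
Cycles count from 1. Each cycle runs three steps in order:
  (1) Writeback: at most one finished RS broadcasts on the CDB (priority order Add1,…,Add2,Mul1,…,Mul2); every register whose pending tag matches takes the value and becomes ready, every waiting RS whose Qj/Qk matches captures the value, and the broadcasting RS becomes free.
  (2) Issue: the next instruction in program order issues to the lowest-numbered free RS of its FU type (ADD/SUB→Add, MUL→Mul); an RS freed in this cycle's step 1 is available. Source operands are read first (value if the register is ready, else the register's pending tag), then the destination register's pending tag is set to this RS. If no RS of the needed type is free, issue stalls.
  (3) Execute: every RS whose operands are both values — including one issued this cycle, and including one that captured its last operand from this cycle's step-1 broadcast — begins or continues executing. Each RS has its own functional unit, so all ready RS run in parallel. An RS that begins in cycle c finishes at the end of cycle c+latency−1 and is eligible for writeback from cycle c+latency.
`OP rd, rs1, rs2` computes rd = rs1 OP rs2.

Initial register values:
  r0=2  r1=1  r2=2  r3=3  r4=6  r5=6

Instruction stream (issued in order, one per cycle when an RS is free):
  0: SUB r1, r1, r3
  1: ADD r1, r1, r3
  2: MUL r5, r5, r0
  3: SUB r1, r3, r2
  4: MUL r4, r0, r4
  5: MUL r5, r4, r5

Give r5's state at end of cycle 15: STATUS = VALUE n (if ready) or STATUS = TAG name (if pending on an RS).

STATUS = VALUE 144

c1: issue SUB r1<-Add1 | r0:2,r1:Add1,r2:2,r3:3,r4:6,r5:6
c2: issue ADD r1<-Add2 | r0:2,r1:Add2,r2:2,r3:3,r4:6,r5:6
c3: issue MUL r5<-Mul1 | r0:2,r1:Add2,r2:2,r3:3,r4:6,r5:Mul1
c4: CDB Add1=-2; issue SUB r1<-Add1 | r0:2,r1:Add1,r2:2,r3:3,r4:6,r5:Mul1
c5: issue MUL r4<-Mul2 | r0:2,r1:Add1,r2:2,r3:3,r4:Mul2,r5:Mul1
c6: stall | r0:2,r1:Add1,r2:2,r3:3,r4:Mul2,r5:Mul1
c7: CDB Add1=1; stall | r0:2,r1:1,r2:2,r3:3,r4:Mul2,r5:Mul1
c8: CDB Add2=1; stall | r0:2,r1:1,r2:2,r3:3,r4:Mul2,r5:Mul1
c9: CDB Mul1=12; issue MUL r5<-Mul1 | r0:2,r1:1,r2:2,r3:3,r4:Mul2,r5:Mul1
c10: CDB Mul2=12 | r0:2,r1:1,r2:2,r3:3,r4:12,r5:Mul1
c11: - | r0:2,r1:1,r2:2,r3:3,r4:12,r5:Mul1
c12: - | r0:2,r1:1,r2:2,r3:3,r4:12,r5:Mul1
c13: - | r0:2,r1:1,r2:2,r3:3,r4:12,r5:Mul1
c14: - | r0:2,r1:1,r2:2,r3:3,r4:12,r5:Mul1
c15: CDB Mul1=144 | r0:2,r1:1,r2:2,r3:3,r4:12,r5:144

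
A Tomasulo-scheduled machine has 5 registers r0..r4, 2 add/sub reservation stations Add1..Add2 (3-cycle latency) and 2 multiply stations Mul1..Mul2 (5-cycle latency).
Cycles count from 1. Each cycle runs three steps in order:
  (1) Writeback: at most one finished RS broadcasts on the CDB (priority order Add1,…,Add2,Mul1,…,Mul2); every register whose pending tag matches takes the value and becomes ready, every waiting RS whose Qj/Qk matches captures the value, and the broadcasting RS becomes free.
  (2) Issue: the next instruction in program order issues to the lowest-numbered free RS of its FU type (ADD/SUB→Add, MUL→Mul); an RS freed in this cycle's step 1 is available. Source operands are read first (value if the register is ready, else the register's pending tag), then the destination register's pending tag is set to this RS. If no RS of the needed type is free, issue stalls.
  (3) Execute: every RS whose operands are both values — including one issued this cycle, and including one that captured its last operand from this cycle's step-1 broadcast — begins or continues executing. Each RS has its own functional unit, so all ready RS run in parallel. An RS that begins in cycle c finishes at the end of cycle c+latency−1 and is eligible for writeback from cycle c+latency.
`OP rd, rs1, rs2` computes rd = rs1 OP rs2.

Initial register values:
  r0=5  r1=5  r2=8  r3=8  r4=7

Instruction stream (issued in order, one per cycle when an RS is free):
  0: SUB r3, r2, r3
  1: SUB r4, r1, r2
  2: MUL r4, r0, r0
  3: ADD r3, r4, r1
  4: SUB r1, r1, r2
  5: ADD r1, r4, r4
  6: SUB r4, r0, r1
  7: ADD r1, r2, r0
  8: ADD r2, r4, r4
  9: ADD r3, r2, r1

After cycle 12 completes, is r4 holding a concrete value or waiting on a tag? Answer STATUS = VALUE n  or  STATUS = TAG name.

  c1: issue SUB r3<-Add1  regs: r0:5,r1:5,r2:8,r3:Add1,r4:7
  c2: issue SUB r4<-Add2  regs: r0:5,r1:5,r2:8,r3:Add1,r4:Add2
  c3: issue MUL r4<-Mul1  regs: r0:5,r1:5,r2:8,r3:Add1,r4:Mul1
  c4: CDB Add1=0; issue ADD r3<-Add1  regs: r0:5,r1:5,r2:8,r3:Add1,r4:Mul1
  c5: CDB Add2=-3; issue SUB r1<-Add2  regs: r0:5,r1:Add2,r2:8,r3:Add1,r4:Mul1
  c6: stall  regs: r0:5,r1:Add2,r2:8,r3:Add1,r4:Mul1
  c7: stall  regs: r0:5,r1:Add2,r2:8,r3:Add1,r4:Mul1
  c8: CDB Add2=-3; issue ADD r1<-Add2  regs: r0:5,r1:Add2,r2:8,r3:Add1,r4:Mul1
  c9: CDB Mul1=25; stall  regs: r0:5,r1:Add2,r2:8,r3:Add1,r4:25
  c10: stall  regs: r0:5,r1:Add2,r2:8,r3:Add1,r4:25
  c11: stall  regs: r0:5,r1:Add2,r2:8,r3:Add1,r4:25
  c12: CDB Add1=30; issue SUB r4<-Add1  regs: r0:5,r1:Add2,r2:8,r3:30,r4:Add1

STATUS = TAG Add1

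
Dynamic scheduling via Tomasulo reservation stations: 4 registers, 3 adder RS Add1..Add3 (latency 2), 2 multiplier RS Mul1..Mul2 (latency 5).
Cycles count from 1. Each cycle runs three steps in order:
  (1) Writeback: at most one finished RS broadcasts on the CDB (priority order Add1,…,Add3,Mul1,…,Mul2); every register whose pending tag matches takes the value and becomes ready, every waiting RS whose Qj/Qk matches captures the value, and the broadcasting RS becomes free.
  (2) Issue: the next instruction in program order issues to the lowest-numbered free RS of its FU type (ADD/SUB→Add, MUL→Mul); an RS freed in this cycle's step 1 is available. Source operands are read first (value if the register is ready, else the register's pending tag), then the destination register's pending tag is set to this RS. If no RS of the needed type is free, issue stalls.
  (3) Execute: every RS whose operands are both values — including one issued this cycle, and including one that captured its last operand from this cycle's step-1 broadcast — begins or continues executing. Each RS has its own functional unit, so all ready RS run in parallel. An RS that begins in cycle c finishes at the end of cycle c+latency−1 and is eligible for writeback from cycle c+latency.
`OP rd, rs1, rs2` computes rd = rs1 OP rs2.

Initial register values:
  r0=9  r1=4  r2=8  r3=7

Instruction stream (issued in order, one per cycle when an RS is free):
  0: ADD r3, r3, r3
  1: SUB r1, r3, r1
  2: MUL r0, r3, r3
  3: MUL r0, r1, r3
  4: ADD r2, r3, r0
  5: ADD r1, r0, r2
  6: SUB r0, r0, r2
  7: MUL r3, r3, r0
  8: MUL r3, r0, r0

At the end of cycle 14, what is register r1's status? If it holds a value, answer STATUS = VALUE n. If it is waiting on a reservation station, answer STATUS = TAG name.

cycle 1: issue ADD r3<-Add1 // r0:9,r1:4,r2:8,r3:Add1
cycle 2: issue SUB r1<-Add2 // r0:9,r1:Add2,r2:8,r3:Add1
cycle 3: CDB Add1=14; issue MUL r0<-Mul1 // r0:Mul1,r1:Add2,r2:8,r3:14
cycle 4: issue MUL r0<-Mul2 // r0:Mul2,r1:Add2,r2:8,r3:14
cycle 5: CDB Add2=10; issue ADD r2<-Add1 // r0:Mul2,r1:10,r2:Add1,r3:14
cycle 6: issue ADD r1<-Add2 // r0:Mul2,r1:Add2,r2:Add1,r3:14
cycle 7: issue SUB r0<-Add3 // r0:Add3,r1:Add2,r2:Add1,r3:14
cycle 8: CDB Mul1=196; issue MUL r3<-Mul1 // r0:Add3,r1:Add2,r2:Add1,r3:Mul1
cycle 9: stall // r0:Add3,r1:Add2,r2:Add1,r3:Mul1
cycle 10: CDB Mul2=140; issue MUL r3<-Mul2 // r0:Add3,r1:Add2,r2:Add1,r3:Mul2
cycle 11: - // r0:Add3,r1:Add2,r2:Add1,r3:Mul2
cycle 12: CDB Add1=154 // r0:Add3,r1:Add2,r2:154,r3:Mul2
cycle 13: - // r0:Add3,r1:Add2,r2:154,r3:Mul2
cycle 14: CDB Add2=294 // r0:Add3,r1:294,r2:154,r3:Mul2

STATUS = VALUE 294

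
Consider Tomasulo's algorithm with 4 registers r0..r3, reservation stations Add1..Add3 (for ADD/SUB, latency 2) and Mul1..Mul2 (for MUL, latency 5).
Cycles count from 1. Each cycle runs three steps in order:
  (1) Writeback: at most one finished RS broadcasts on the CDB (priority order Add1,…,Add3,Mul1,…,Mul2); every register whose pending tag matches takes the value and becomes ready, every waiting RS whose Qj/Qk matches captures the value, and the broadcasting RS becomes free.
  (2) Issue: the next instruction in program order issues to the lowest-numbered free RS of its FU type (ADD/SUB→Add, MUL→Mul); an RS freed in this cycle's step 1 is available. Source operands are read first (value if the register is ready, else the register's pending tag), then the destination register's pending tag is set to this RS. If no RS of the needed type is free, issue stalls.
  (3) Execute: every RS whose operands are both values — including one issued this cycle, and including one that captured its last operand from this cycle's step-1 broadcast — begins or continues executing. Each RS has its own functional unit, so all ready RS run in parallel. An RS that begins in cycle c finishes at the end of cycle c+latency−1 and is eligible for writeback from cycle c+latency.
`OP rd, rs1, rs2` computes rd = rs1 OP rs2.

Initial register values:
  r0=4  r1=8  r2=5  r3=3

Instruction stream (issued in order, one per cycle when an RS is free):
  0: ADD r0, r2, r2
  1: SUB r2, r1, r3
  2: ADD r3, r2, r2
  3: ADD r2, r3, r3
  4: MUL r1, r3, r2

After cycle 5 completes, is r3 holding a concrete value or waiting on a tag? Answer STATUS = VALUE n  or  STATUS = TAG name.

STATUS = TAG Add1

  c1: issue ADD r0<-Add1  regs: r0:Add1,r1:8,r2:5,r3:3
  c2: issue SUB r2<-Add2  regs: r0:Add1,r1:8,r2:Add2,r3:3
  c3: CDB Add1=10; issue ADD r3<-Add1  regs: r0:10,r1:8,r2:Add2,r3:Add1
  c4: CDB Add2=5; issue ADD r2<-Add2  regs: r0:10,r1:8,r2:Add2,r3:Add1
  c5: issue MUL r1<-Mul1  regs: r0:10,r1:Mul1,r2:Add2,r3:Add1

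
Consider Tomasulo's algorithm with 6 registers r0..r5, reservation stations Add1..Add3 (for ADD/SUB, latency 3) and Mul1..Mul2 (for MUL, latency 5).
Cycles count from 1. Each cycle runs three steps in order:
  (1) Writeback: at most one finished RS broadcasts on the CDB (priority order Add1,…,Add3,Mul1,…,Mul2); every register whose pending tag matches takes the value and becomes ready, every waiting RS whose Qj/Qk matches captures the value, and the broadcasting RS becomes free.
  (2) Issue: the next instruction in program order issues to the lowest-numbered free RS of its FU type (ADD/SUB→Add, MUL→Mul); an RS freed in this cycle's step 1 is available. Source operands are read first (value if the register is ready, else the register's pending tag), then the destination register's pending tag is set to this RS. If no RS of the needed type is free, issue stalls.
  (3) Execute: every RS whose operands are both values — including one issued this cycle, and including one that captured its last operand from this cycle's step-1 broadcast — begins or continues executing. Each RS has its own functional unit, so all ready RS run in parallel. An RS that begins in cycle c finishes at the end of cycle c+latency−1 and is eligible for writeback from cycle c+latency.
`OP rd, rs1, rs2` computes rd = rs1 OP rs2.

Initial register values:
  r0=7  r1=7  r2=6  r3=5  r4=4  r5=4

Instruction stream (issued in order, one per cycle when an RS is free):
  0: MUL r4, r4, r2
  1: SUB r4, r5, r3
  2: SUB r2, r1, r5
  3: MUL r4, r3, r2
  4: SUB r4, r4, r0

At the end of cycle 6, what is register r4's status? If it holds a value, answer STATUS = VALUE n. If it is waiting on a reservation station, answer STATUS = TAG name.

STATUS = TAG Add1

cycle 1: issue MUL r4<-Mul1 // r0:7,r1:7,r2:6,r3:5,r4:Mul1,r5:4
cycle 2: issue SUB r4<-Add1 // r0:7,r1:7,r2:6,r3:5,r4:Add1,r5:4
cycle 3: issue SUB r2<-Add2 // r0:7,r1:7,r2:Add2,r3:5,r4:Add1,r5:4
cycle 4: issue MUL r4<-Mul2 // r0:7,r1:7,r2:Add2,r3:5,r4:Mul2,r5:4
cycle 5: CDB Add1=-1; issue SUB r4<-Add1 // r0:7,r1:7,r2:Add2,r3:5,r4:Add1,r5:4
cycle 6: CDB Add2=3 // r0:7,r1:7,r2:3,r3:5,r4:Add1,r5:4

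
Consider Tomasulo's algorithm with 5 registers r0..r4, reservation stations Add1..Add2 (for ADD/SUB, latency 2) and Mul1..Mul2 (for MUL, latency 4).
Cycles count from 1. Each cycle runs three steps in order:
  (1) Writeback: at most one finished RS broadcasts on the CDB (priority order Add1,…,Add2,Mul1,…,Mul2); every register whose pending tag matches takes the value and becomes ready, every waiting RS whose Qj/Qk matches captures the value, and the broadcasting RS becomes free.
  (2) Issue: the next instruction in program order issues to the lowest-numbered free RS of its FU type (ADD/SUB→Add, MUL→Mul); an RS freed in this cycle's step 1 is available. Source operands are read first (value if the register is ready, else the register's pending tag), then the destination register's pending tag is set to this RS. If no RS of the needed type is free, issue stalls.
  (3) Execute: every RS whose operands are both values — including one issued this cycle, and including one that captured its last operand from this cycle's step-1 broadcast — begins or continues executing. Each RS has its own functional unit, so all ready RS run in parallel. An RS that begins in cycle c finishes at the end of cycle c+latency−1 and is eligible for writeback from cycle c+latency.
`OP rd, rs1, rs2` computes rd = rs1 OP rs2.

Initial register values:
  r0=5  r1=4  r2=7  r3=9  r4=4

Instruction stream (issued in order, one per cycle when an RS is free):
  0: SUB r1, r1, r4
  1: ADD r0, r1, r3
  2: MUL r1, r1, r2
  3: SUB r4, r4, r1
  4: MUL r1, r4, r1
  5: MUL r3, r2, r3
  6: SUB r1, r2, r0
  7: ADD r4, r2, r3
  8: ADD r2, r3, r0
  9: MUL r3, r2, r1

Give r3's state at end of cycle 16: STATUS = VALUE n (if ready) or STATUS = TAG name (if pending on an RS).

STATUS = TAG Mul1

c1: issue SUB r1<-Add1 | r0:5,r1:Add1,r2:7,r3:9,r4:4
c2: issue ADD r0<-Add2 | r0:Add2,r1:Add1,r2:7,r3:9,r4:4
c3: CDB Add1=0; issue MUL r1<-Mul1 | r0:Add2,r1:Mul1,r2:7,r3:9,r4:4
c4: issue SUB r4<-Add1 | r0:Add2,r1:Mul1,r2:7,r3:9,r4:Add1
c5: CDB Add2=9; issue MUL r1<-Mul2 | r0:9,r1:Mul2,r2:7,r3:9,r4:Add1
c6: stall | r0:9,r1:Mul2,r2:7,r3:9,r4:Add1
c7: CDB Mul1=0; issue MUL r3<-Mul1 | r0:9,r1:Mul2,r2:7,r3:Mul1,r4:Add1
c8: issue SUB r1<-Add2 | r0:9,r1:Add2,r2:7,r3:Mul1,r4:Add1
c9: CDB Add1=4; issue ADD r4<-Add1 | r0:9,r1:Add2,r2:7,r3:Mul1,r4:Add1
c10: CDB Add2=-2; issue ADD r2<-Add2 | r0:9,r1:-2,r2:Add2,r3:Mul1,r4:Add1
c11: CDB Mul1=63; issue MUL r3<-Mul1 | r0:9,r1:-2,r2:Add2,r3:Mul1,r4:Add1
c12: - | r0:9,r1:-2,r2:Add2,r3:Mul1,r4:Add1
c13: CDB Add1=70 | r0:9,r1:-2,r2:Add2,r3:Mul1,r4:70
c14: CDB Add2=72 | r0:9,r1:-2,r2:72,r3:Mul1,r4:70
c15: CDB Mul2=0 | r0:9,r1:-2,r2:72,r3:Mul1,r4:70
c16: - | r0:9,r1:-2,r2:72,r3:Mul1,r4:70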